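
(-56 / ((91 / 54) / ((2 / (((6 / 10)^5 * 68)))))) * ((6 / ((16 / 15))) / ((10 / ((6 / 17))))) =-9375 / 3757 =-2.50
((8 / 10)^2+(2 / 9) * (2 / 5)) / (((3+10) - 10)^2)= 164 / 2025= 0.08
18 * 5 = 90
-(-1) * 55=55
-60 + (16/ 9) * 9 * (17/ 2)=76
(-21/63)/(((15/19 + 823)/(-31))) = 589/46956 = 0.01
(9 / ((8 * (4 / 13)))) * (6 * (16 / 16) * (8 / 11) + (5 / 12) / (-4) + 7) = 41.17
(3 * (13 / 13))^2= 9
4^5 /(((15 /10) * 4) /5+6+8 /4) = 2560 /23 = 111.30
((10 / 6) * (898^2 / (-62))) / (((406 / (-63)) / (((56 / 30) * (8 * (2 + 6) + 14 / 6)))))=1123320772 / 2697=416507.52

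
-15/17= -0.88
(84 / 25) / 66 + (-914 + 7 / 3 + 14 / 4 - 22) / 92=-1527047 / 151800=-10.06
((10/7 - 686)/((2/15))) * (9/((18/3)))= -7701.43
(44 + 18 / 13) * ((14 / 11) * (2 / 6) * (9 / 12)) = 14.44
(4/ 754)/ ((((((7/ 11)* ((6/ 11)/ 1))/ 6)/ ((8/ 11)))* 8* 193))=22/ 509327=0.00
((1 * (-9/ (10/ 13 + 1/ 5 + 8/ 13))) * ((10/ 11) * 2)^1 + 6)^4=577421868396816/ 1647857448721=350.41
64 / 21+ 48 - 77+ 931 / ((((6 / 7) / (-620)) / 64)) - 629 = -301698238 / 7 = -43099748.29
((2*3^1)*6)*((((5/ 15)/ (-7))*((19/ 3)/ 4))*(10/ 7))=-190/ 49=-3.88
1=1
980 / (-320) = -49 / 16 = -3.06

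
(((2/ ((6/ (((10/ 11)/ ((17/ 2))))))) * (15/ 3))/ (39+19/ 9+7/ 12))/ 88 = 150/ 3087557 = 0.00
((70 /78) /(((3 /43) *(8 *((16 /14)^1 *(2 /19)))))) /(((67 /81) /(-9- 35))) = -19816335 /27872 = -710.98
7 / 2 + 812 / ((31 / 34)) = 55433 / 62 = 894.08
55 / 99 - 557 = -5008 / 9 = -556.44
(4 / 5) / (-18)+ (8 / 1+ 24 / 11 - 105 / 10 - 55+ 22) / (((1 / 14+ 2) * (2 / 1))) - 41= -1409281 / 28710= -49.09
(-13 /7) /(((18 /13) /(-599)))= 101231 /126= 803.42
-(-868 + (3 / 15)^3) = 108499 / 125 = 867.99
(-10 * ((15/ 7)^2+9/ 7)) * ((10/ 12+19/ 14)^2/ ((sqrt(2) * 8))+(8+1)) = -553.91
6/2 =3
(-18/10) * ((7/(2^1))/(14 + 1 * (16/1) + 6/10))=-7/34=-0.21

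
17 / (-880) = -17 / 880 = -0.02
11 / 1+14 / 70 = 56 / 5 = 11.20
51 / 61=0.84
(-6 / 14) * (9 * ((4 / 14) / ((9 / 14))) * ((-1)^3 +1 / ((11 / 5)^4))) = 168192 / 102487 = 1.64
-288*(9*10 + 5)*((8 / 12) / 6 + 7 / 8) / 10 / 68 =-1349 / 34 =-39.68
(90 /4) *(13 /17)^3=98865 /9826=10.06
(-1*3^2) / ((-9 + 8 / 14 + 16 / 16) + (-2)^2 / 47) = 2961 / 2416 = 1.23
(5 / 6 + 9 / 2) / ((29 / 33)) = 176 / 29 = 6.07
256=256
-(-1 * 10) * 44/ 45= 88/ 9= 9.78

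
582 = 582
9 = 9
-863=-863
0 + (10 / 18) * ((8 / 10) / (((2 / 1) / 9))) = 2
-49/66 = -0.74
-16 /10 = -8 /5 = -1.60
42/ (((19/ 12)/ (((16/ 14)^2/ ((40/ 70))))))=1152/ 19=60.63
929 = 929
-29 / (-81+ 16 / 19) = 551 / 1523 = 0.36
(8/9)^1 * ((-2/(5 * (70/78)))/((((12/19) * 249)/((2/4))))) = -494/392175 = -0.00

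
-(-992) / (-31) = -32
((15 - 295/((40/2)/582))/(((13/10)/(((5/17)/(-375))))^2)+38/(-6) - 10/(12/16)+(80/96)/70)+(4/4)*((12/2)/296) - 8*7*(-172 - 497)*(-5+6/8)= -50359447326028/316245475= -159241.64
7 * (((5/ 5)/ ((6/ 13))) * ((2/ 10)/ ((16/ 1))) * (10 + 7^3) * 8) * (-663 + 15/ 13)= -1771707/ 5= -354341.40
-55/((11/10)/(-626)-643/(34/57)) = 5853100/114717817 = 0.05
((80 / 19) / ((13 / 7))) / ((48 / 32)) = 1120 / 741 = 1.51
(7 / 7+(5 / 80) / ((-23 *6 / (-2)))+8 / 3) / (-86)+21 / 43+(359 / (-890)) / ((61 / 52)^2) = 23990925163 / 157212547680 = 0.15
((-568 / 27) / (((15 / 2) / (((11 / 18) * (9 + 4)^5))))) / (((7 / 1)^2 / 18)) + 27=-4639141513 / 19845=-233768.78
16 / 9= 1.78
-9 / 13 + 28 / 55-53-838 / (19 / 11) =-7313364 / 13585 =-538.34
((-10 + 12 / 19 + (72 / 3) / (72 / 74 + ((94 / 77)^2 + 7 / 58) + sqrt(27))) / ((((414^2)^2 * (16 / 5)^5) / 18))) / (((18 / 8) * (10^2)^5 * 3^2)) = -388198461394060627 / 3466093365069777096497737873175347200000 + 40472715541489 * sqrt(3) / 1266846990157082272111746298675200000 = -0.00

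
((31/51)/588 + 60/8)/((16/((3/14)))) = 224941/2239104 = 0.10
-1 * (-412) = 412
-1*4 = -4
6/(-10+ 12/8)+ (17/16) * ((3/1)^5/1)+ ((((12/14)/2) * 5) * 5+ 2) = 514453/1904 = 270.20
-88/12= -22/3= -7.33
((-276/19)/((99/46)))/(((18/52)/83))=-9132656/5643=-1618.40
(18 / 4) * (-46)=-207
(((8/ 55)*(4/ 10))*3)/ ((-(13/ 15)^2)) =-432/ 1859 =-0.23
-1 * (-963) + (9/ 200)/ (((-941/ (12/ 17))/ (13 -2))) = 770255253/ 799850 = 963.00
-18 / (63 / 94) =-26.86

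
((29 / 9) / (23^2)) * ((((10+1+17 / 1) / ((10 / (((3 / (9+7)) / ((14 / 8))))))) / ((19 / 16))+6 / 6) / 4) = 0.00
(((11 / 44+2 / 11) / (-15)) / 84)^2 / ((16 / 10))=0.00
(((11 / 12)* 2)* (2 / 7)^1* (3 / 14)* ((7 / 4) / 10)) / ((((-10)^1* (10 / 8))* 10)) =-11 / 70000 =-0.00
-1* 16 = -16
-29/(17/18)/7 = -522/119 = -4.39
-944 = -944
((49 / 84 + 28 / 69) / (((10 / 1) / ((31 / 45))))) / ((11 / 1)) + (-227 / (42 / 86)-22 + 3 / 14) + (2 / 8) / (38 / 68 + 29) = -103925146631 / 213582600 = -486.58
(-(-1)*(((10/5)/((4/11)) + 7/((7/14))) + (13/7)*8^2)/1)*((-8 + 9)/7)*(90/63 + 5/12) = 300235/8232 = 36.47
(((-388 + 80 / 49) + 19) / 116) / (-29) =18001 / 164836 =0.11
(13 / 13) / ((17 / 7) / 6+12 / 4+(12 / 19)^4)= 5473482 / 19506815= 0.28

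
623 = 623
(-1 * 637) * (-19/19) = 637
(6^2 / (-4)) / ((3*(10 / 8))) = -12 / 5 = -2.40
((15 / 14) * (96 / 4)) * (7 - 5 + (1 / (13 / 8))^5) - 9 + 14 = 152558975 / 2599051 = 58.70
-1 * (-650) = 650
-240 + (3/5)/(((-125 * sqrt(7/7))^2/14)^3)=-4577636718741768/19073486328125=-240.00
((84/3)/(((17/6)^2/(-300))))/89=-11.76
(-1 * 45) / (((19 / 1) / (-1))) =45 / 19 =2.37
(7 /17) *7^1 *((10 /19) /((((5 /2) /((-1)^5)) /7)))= -1372 /323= -4.25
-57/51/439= -19/7463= -0.00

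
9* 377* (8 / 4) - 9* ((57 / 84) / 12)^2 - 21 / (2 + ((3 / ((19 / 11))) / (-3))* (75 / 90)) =14696287243 / 2170112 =6772.13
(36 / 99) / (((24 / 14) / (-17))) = -119 / 33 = -3.61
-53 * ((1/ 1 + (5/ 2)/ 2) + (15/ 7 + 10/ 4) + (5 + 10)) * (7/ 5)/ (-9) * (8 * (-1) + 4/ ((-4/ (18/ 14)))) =-1676.02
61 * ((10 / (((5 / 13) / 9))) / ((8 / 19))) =135603 / 4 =33900.75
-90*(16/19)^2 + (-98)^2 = 3444004/361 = 9540.18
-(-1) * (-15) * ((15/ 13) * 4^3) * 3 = -43200/ 13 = -3323.08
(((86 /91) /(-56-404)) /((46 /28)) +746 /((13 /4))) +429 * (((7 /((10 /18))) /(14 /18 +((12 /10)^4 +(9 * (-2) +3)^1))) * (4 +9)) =-13052003409843 /2349733360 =-5554.67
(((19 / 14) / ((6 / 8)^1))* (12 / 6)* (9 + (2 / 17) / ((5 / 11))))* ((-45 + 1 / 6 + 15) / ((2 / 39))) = -19493.35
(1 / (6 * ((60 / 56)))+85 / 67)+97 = 296749 / 3015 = 98.42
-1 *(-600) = 600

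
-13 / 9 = -1.44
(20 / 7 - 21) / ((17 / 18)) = -2286 / 119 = -19.21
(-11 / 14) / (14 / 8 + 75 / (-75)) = -22 / 21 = -1.05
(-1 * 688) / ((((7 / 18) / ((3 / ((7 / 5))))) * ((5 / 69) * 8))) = -320436 / 49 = -6539.51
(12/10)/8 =3/20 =0.15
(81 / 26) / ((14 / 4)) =81 / 91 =0.89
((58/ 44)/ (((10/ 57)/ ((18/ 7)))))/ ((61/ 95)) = 282663/ 9394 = 30.09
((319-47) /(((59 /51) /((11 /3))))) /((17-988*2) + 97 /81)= -2059992 /4678169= -0.44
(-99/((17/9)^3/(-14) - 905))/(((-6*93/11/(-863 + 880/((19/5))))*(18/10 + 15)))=56894805/702342068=0.08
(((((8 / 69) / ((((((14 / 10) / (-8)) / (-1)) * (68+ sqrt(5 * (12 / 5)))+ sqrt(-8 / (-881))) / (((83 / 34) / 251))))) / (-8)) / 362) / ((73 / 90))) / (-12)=1828075 / (2593474066 * (40 * sqrt(1762)+ 6167 * sqrt(3)+ 209678))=0.00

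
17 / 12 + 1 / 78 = 223 / 156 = 1.43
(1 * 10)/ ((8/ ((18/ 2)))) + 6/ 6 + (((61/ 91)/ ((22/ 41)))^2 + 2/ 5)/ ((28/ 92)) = 1311062507/ 70140070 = 18.69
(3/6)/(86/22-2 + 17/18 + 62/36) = 33/302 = 0.11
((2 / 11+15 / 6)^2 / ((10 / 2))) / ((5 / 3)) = 0.86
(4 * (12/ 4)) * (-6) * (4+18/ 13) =-5040/ 13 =-387.69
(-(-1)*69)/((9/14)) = 322/3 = 107.33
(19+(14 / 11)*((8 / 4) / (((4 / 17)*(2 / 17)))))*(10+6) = 19528 / 11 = 1775.27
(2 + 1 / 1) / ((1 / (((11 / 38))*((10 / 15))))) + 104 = 104.58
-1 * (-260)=260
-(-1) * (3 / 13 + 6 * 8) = 627 / 13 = 48.23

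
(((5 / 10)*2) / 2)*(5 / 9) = 5 / 18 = 0.28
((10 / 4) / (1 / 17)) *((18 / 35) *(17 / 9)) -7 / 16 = 4575 / 112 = 40.85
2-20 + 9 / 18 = -35 / 2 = -17.50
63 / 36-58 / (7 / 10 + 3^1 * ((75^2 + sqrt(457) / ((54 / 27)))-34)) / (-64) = 787821075497 / 450169573504-2175 * sqrt(457) / 450169573504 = 1.75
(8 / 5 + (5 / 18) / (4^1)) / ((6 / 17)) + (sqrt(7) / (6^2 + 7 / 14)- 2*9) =-28663 / 2160 + 2*sqrt(7) / 73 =-13.20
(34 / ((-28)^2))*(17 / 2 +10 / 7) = 2363 / 5488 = 0.43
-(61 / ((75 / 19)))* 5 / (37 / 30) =-2318 / 37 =-62.65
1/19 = 0.05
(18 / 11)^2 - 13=-1249 / 121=-10.32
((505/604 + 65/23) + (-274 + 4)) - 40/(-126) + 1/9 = -25858079/97244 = -265.91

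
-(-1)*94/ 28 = 47/ 14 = 3.36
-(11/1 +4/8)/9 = -23/18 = -1.28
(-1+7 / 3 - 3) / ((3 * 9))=-5 / 81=-0.06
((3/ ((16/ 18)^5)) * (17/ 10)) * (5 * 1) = 3011499/ 65536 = 45.95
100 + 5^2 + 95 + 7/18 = 220.39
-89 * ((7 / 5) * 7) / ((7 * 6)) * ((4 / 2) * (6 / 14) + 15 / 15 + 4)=-3649 / 30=-121.63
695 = 695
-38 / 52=-19 / 26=-0.73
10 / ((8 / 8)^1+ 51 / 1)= 5 / 26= 0.19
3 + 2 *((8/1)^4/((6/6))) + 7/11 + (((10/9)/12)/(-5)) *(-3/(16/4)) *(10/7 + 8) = 7572889/924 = 8195.77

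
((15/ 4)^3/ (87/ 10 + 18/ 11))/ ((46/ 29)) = 1794375/ 557888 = 3.22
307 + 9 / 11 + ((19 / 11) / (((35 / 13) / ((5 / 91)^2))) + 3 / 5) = 75638492 / 245245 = 308.42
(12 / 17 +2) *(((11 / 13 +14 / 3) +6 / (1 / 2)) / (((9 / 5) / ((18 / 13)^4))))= 610765920 / 6311981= 96.76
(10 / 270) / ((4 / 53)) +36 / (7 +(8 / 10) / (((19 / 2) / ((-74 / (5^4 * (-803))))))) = 203061165751 / 36044726436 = 5.63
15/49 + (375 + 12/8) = 36927/98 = 376.81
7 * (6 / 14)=3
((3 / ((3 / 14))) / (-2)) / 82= -0.09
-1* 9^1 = -9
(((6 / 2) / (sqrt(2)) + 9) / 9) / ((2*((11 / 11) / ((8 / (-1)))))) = -4.94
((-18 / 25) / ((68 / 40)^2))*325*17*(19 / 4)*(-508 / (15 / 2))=7528560 / 17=442856.47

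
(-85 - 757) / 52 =-421 / 26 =-16.19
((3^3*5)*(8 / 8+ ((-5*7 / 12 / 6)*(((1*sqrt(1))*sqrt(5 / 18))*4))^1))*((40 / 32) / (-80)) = 0.05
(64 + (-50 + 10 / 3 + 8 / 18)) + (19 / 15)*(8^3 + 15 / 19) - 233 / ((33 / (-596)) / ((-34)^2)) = 2408301439 / 495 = 4865255.43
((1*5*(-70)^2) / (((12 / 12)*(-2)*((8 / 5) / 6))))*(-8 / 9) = 122500 / 3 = 40833.33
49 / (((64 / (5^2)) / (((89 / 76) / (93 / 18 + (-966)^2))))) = 327075 / 13616687744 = 0.00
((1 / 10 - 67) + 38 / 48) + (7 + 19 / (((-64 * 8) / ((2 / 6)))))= -151349 / 2560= -59.12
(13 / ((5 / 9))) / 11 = 117 / 55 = 2.13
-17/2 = -8.50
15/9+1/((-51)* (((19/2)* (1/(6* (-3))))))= 1.70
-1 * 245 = -245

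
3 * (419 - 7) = 1236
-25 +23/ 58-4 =-1659/ 58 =-28.60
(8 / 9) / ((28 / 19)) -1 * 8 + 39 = 31.60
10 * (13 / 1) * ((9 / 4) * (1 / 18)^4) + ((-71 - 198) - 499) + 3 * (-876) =-79221823 / 23328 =-3396.00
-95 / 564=-0.17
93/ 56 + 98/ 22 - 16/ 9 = 24047/ 5544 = 4.34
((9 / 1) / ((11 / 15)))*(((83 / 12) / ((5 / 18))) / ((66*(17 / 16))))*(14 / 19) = 125496 / 39083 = 3.21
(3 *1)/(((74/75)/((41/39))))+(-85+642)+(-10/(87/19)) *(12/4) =15445581/27898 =553.64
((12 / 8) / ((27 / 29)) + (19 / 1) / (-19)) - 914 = -16441 / 18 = -913.39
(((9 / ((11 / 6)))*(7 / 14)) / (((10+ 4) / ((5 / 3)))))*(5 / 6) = 75 / 308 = 0.24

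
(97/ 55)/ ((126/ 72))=388/ 385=1.01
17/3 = 5.67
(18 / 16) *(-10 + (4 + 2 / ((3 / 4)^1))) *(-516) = 1935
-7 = -7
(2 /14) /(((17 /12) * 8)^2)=9 /8092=0.00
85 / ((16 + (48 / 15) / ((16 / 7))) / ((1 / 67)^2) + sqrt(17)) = 165980775 / 152523834424-2125 * sqrt(17) / 152523834424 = 0.00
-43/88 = -0.49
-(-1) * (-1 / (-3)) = 1 / 3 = 0.33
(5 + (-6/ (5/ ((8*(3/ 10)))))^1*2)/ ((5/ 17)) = -323/ 125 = -2.58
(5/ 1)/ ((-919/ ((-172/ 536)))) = 215/ 123146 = 0.00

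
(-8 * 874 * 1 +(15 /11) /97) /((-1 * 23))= 7460449 /24541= 304.00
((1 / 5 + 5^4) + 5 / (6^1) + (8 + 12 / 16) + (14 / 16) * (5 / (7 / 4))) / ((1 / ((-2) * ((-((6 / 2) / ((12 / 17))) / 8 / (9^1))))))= 650029 / 8640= 75.23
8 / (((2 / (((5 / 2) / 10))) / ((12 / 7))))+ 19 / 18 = 349 / 126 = 2.77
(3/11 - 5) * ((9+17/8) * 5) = -5785/22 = -262.95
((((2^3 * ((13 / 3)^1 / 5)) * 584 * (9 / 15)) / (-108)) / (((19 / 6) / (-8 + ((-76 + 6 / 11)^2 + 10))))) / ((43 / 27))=-62783592768 / 2471425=-25403.80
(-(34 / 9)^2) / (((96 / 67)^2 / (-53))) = 68758013 / 186624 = 368.43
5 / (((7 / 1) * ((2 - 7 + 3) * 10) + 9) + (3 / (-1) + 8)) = -5 / 126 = -0.04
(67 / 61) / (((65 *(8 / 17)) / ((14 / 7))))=1139 / 15860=0.07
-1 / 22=-0.05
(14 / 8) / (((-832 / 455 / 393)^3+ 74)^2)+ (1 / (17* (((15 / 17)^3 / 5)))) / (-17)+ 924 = 923.98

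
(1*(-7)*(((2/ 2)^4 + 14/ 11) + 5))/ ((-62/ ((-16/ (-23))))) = 4480/ 7843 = 0.57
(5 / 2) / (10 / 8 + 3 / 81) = 270 / 139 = 1.94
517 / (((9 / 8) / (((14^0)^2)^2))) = 4136 / 9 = 459.56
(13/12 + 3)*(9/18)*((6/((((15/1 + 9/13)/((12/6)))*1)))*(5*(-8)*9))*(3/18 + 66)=-1264445/34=-37189.56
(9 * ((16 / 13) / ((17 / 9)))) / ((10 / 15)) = 1944 / 221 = 8.80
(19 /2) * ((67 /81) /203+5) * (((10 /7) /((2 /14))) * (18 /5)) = 3126716 /1827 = 1711.39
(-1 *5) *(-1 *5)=25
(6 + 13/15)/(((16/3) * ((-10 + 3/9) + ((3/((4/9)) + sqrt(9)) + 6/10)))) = 309/164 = 1.88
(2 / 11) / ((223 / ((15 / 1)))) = 30 / 2453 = 0.01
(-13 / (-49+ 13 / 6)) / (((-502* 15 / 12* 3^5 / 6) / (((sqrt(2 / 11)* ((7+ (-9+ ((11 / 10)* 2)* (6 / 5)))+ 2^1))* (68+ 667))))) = -10192* sqrt(22) / 5289825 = -0.01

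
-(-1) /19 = 1 /19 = 0.05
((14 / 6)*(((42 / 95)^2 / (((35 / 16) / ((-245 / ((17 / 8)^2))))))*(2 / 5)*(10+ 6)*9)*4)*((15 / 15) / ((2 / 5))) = -6515.55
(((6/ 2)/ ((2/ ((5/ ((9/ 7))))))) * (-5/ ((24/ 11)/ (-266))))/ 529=256025/ 38088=6.72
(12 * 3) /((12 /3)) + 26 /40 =193 /20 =9.65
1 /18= 0.06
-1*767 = -767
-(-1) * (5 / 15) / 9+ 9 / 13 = 256 / 351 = 0.73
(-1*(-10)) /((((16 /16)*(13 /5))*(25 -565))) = -5 /702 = -0.01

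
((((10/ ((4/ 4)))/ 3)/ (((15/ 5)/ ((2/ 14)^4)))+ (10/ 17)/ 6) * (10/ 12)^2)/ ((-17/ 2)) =-904625/ 112410018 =-0.01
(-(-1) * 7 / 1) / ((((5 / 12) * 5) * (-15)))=-28 / 125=-0.22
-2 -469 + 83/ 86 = -40423/ 86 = -470.03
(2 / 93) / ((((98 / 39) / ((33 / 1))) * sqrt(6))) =143 * sqrt(6) / 3038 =0.12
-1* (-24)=24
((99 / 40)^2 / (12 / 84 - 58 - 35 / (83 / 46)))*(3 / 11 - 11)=30542589 / 35908000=0.85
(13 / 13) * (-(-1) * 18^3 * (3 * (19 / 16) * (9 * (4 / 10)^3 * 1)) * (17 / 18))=1412802 / 125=11302.42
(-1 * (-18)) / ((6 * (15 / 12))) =12 / 5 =2.40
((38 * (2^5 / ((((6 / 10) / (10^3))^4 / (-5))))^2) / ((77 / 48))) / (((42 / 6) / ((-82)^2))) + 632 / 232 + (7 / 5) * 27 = 5927878400000000000000000000000006926587668 / 170924985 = 34681169637077926319548890000000000.00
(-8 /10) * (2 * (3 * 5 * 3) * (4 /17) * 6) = -1728 /17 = -101.65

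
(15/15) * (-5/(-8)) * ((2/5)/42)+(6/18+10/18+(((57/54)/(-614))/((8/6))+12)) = 3989987/309456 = 12.89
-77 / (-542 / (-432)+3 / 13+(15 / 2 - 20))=216216 / 30929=6.99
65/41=1.59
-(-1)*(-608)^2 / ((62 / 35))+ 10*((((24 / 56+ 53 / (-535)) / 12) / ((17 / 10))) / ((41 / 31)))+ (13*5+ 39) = 10136725736066 / 48550929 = 208785.41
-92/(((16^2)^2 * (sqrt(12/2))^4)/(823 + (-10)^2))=-21229/589824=-0.04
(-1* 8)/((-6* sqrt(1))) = 4/3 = 1.33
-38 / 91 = -0.42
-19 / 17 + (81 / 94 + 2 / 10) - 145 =-1158997 / 7990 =-145.06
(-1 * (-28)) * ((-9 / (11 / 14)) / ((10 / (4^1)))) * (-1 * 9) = 63504 / 55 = 1154.62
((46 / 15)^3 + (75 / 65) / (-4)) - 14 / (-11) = 57576317 / 1930500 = 29.82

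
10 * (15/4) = 75/2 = 37.50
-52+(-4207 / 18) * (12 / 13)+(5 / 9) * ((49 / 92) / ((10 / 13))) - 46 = -6745991 / 21528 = -313.36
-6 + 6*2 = 6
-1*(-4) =4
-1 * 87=-87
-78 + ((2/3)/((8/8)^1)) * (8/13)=-3026/39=-77.59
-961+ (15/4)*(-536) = -2971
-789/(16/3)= -2367/16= -147.94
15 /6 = 5 /2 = 2.50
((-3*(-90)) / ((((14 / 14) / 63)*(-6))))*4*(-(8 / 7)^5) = 53084160 / 2401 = 22109.19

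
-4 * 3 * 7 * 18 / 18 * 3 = -252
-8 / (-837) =8 / 837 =0.01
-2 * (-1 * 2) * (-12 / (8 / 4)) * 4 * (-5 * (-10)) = -4800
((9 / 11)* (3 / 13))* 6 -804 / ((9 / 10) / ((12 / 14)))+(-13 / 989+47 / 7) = -107184734 / 141427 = -757.88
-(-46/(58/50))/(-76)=-575/1102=-0.52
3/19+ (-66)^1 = -1251/19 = -65.84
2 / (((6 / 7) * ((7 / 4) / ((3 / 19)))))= 4 / 19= 0.21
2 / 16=1 / 8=0.12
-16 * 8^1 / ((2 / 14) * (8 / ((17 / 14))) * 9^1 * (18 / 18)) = -136 / 9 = -15.11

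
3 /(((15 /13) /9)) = 117 /5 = 23.40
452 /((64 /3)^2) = 0.99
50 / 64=25 / 32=0.78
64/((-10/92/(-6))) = 17664/5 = 3532.80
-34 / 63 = -0.54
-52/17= -3.06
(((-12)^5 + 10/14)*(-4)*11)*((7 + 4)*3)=2529121188/7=361303026.86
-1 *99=-99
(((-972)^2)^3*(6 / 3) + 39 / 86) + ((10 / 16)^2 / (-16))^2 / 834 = 63425223272199517465067153659 / 37604032512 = 1686660154119364608.45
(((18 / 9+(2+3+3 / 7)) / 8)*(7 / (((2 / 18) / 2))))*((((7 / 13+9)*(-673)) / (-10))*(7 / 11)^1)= 2628738 / 55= 47795.24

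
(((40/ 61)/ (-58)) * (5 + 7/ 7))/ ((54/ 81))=-180/ 1769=-0.10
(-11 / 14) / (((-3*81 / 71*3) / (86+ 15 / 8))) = 549043 / 81648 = 6.72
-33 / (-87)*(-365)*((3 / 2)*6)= -36135 / 29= -1246.03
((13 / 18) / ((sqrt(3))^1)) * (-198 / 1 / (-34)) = 143 * sqrt(3) / 102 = 2.43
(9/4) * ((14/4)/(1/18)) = 567/4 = 141.75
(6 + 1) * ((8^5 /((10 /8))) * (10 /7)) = 262144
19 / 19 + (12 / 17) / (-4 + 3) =5 / 17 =0.29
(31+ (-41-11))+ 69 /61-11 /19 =-23699 /1159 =-20.45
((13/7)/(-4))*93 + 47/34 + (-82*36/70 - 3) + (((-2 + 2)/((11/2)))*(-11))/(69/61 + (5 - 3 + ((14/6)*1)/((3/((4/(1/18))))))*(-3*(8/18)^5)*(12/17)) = -86.97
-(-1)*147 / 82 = 147 / 82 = 1.79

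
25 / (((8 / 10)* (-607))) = -125 / 2428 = -0.05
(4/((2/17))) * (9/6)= 51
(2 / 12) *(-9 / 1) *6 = -9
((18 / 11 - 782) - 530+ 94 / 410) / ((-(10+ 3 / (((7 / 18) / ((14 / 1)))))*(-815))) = -2954353 / 216863350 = -0.01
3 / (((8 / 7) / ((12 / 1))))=63 / 2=31.50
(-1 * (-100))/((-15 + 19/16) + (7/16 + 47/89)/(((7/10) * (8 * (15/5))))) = -11961600/1645321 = -7.27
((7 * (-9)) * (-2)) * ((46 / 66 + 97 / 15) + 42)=340704 / 55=6194.62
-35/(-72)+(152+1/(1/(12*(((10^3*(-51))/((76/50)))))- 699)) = 58708005058601/385009201368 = 152.48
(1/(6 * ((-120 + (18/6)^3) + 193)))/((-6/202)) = -101/1800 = -0.06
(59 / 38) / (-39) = -59 / 1482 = -0.04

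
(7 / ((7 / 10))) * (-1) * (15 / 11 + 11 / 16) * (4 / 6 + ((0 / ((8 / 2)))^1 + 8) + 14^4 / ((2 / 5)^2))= -650094215 / 132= -4924956.17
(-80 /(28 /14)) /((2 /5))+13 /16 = -1587 /16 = -99.19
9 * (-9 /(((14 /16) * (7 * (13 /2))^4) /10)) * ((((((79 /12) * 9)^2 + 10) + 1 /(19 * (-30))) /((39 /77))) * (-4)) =101716604352 /16938015367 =6.01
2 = 2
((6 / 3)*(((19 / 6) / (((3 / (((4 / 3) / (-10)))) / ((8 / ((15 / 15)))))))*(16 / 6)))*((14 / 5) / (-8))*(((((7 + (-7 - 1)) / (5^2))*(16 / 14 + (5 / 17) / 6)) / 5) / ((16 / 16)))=-0.02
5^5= 3125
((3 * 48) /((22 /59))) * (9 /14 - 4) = -1296.47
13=13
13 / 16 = 0.81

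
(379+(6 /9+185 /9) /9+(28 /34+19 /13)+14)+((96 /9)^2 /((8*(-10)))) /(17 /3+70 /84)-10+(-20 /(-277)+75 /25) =9681534602 /24792885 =390.50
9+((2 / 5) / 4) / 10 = 901 / 100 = 9.01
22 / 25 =0.88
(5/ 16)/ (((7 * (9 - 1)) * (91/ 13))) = 5/ 6272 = 0.00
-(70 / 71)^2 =-4900 / 5041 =-0.97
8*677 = 5416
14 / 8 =7 / 4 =1.75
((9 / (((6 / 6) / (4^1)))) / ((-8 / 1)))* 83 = -373.50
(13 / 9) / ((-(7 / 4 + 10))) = -52 / 423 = -0.12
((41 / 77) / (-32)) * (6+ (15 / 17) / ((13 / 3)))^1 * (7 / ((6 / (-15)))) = 1.81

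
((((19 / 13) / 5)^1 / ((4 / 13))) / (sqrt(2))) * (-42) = -399 * sqrt(2) / 20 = -28.21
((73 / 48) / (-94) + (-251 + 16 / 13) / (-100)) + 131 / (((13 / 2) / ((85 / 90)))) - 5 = 72655873 / 4399200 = 16.52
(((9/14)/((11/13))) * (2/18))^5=371293/86617093024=0.00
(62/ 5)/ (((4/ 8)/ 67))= 8308/ 5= 1661.60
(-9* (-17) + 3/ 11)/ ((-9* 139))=-562/ 4587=-0.12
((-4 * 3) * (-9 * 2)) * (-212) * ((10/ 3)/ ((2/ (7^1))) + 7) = -854784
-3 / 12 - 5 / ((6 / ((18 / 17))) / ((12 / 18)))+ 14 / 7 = 79 / 68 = 1.16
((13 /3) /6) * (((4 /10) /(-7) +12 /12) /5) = 143 /1050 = 0.14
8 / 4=2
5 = 5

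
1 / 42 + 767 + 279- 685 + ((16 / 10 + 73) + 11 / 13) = 1191563 / 2730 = 436.47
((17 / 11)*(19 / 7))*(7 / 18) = 323 / 198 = 1.63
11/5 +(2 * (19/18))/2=293/90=3.26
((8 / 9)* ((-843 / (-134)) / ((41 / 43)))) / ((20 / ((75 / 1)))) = 60415 / 2747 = 21.99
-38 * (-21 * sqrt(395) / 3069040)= 399 * sqrt(395) / 1534520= 0.01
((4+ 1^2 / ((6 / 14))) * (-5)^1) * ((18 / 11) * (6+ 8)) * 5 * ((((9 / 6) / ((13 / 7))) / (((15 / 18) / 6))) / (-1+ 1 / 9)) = 3393495 / 143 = 23730.73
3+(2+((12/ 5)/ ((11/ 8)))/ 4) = 299/ 55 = 5.44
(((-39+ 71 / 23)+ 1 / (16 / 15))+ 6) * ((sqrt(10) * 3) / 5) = -31989 * sqrt(10) / 1840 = -54.98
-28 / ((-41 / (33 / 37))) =924 / 1517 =0.61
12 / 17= 0.71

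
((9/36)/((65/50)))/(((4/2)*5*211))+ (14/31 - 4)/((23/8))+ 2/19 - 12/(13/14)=-160665265/11433668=-14.05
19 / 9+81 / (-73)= 658 / 657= 1.00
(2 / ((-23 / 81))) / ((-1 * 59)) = 162 / 1357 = 0.12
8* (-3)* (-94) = 2256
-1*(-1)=1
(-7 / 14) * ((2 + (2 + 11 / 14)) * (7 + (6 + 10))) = -1541 / 28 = -55.04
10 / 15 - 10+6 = -10 / 3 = -3.33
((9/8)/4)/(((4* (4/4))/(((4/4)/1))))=9/128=0.07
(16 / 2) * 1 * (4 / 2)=16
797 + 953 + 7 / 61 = 106757 / 61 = 1750.11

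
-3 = -3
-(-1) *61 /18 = 61 /18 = 3.39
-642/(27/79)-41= -17275/9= -1919.44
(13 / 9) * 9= 13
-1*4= -4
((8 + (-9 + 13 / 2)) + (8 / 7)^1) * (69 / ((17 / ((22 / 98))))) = 70587 / 11662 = 6.05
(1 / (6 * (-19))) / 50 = -1 / 5700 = -0.00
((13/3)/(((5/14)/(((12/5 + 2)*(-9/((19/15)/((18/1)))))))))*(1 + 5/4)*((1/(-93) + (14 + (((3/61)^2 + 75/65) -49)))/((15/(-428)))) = -813114540764064/54791725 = -14840097.49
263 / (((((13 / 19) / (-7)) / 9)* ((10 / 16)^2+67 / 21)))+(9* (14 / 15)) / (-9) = -6347465726 / 938535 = -6763.16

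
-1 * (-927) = 927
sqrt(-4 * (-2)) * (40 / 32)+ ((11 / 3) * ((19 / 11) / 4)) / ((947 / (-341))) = 2.97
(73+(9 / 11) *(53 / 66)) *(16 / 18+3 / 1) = 623875 / 2178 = 286.44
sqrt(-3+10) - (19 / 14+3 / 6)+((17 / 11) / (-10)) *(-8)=-239 / 385+sqrt(7)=2.02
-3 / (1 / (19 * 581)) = -33117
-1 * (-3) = 3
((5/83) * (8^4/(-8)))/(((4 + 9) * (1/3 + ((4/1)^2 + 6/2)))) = -3840/31291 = -0.12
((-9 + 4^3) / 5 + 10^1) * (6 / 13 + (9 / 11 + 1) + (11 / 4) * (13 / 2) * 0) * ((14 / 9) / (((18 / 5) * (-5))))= -4.14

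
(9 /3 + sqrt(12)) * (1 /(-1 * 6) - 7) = -43 * sqrt(3) /3 - 43 /2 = -46.33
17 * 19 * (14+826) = 271320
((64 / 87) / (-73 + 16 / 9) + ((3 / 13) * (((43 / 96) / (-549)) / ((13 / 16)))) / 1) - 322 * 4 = -4442879106415 / 3449412018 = -1288.01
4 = 4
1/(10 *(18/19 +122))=19/23360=0.00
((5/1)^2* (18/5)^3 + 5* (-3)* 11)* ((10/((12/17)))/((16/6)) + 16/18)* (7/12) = 10432919/2880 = 3622.54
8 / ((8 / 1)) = 1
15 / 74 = 0.20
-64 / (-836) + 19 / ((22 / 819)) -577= 4955 / 38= 130.39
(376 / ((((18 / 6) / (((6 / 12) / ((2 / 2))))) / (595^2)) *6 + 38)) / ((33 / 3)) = 66556700 / 73991423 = 0.90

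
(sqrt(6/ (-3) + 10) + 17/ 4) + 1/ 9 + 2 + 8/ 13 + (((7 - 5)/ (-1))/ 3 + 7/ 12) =2*sqrt(2) + 1613/ 234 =9.72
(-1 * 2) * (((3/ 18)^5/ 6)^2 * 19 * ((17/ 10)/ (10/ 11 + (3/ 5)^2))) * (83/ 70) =-294899/ 10635758493696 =-0.00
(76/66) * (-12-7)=-21.88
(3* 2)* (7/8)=21/4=5.25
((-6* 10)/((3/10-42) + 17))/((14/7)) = 300/247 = 1.21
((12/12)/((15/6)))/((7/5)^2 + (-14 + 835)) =5/10287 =0.00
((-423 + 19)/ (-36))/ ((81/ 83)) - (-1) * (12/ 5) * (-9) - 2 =-44107/ 3645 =-12.10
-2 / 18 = -1 / 9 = -0.11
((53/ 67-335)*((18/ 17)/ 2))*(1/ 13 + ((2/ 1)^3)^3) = -1341571896/ 14807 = -90603.90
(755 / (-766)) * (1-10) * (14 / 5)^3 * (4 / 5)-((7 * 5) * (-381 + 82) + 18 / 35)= 3559118119 / 335125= 10620.27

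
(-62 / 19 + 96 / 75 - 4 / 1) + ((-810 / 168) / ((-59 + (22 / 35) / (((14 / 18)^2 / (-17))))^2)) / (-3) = -196506536308663 / 32844782137900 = -5.98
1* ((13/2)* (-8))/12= -13/3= -4.33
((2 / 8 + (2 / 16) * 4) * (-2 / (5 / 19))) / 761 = -57 / 7610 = -0.01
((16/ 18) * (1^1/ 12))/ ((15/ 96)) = 64/ 135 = 0.47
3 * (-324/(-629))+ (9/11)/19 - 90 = -11622681/131461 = -88.41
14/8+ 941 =3771/4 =942.75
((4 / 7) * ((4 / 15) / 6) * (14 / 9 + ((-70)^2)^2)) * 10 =493920032 / 81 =6097778.17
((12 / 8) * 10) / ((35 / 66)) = 198 / 7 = 28.29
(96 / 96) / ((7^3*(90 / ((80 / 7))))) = 8 / 21609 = 0.00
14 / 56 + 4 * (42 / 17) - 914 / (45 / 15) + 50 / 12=-19745 / 68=-290.37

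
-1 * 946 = -946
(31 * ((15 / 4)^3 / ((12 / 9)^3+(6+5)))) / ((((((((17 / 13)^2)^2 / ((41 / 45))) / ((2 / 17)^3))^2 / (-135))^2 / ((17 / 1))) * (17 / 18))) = 0.00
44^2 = 1936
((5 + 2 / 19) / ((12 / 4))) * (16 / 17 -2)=-582 / 323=-1.80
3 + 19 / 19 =4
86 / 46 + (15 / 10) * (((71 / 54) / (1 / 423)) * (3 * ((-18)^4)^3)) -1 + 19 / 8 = 532727792135042605653 / 184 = 2895259739864361987.24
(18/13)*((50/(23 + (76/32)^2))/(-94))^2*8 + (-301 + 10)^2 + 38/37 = 33590346009302895/396664388809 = 84682.03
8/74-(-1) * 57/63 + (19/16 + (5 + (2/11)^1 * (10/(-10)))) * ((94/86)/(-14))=6397663/11760672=0.54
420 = 420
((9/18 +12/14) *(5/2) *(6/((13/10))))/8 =1425/728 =1.96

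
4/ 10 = 2/ 5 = 0.40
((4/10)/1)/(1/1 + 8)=0.04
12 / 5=2.40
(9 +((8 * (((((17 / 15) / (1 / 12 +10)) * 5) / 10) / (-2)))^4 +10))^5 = 106946681087012958700992162254069697653729604830032707154030451 / 43162589615035964780701976809403343644943332672119140625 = 2477763.31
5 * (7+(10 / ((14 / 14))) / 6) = 130 / 3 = 43.33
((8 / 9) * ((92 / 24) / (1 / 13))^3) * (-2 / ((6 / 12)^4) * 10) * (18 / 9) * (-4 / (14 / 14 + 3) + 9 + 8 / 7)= -1094897623040 / 1701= -643678790.73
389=389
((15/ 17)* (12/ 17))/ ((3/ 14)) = 840/ 289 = 2.91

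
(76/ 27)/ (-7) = -76/ 189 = -0.40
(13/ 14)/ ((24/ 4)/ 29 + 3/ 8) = 1508/ 945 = 1.60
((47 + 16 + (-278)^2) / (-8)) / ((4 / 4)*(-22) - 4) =77347 / 208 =371.86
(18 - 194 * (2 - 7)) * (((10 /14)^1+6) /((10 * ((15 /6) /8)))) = 371488 /175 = 2122.79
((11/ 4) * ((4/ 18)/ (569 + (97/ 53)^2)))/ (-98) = -30899/ 2836035720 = -0.00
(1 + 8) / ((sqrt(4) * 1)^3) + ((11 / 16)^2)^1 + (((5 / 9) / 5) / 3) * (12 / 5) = 19429 / 11520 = 1.69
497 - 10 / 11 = 5457 / 11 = 496.09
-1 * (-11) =11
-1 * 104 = -104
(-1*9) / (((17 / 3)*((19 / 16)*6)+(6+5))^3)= -0.00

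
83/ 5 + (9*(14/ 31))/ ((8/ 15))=24.22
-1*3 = -3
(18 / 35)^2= 324 / 1225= 0.26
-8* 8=-64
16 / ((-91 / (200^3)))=-128000000 / 91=-1406593.41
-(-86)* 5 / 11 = 430 / 11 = 39.09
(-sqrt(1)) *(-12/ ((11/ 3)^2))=108/ 121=0.89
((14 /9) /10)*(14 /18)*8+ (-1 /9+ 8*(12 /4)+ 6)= 12497 /405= 30.86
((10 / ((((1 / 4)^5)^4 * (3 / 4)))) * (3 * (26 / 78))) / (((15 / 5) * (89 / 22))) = 967570232442880 / 801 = 1207952849491.74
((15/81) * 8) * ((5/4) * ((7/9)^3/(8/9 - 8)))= -8575/69984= -0.12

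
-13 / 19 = -0.68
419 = 419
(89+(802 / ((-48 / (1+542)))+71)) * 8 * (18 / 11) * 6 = -7700508 / 11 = -700046.18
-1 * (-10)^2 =-100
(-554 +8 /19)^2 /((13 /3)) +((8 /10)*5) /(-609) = 202117929176 /2858037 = 70719.14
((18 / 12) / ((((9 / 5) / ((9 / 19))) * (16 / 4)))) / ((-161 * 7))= -15 / 171304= -0.00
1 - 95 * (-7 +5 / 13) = 8183 / 13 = 629.46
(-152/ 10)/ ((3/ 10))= -152/ 3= -50.67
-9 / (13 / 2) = -18 / 13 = -1.38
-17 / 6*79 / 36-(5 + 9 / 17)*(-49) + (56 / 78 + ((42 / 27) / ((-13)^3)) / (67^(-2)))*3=2076079205 / 8067384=257.34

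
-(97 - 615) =518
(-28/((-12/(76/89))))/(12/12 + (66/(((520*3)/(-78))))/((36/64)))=-2660/6497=-0.41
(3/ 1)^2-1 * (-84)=93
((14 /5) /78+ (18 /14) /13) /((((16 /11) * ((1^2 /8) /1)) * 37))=1012 /50505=0.02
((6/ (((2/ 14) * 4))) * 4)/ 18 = 7/ 3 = 2.33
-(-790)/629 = 790/629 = 1.26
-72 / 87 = -24 / 29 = -0.83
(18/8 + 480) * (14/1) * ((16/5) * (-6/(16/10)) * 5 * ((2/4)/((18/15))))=-337575/2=-168787.50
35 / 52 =0.67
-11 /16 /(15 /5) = -11 /48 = -0.23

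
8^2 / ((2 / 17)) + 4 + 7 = 555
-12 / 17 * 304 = -3648 / 17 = -214.59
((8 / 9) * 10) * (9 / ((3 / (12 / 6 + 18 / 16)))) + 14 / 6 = 257 / 3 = 85.67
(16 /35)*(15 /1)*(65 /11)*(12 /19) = 25.59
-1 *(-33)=33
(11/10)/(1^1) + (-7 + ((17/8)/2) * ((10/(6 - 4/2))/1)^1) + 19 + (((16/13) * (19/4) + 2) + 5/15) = 149359/6240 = 23.94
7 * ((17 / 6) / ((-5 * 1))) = -119 / 30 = -3.97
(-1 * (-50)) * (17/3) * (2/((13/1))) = 1700/39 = 43.59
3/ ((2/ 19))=57/ 2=28.50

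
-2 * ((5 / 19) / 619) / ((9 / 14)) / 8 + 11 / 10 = 582082 / 529245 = 1.10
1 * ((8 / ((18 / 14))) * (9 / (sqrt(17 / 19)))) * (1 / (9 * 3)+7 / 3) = 3584 * sqrt(323) / 459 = 140.33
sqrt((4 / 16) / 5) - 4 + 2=-2 + sqrt(5) / 10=-1.78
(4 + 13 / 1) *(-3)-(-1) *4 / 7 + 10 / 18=-3142 / 63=-49.87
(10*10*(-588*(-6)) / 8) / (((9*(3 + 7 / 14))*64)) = 175 / 8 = 21.88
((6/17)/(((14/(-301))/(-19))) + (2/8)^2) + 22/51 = 118051/816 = 144.67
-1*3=-3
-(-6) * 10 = 60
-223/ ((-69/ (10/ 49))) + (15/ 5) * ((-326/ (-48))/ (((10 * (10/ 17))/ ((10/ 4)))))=10082351/ 1081920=9.32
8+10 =18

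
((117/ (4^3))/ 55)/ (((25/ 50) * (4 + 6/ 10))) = 117/ 8096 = 0.01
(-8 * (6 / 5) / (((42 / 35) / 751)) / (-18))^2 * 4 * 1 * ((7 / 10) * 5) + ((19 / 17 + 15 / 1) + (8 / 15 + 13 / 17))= 10738698947 / 6885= 1559723.88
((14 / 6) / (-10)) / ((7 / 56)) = -28 / 15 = -1.87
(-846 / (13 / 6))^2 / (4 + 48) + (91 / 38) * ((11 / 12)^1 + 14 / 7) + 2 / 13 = 2944450037 / 1001832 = 2939.07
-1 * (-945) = 945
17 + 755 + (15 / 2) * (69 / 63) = 10923 / 14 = 780.21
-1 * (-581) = 581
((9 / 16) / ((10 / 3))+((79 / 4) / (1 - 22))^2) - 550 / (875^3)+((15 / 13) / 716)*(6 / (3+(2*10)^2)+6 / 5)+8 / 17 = 187724929643842303 / 123034522747500000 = 1.53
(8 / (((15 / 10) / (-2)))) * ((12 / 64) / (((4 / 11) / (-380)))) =2090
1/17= 0.06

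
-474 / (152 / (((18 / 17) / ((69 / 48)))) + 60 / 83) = -1416312 / 618767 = -2.29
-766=-766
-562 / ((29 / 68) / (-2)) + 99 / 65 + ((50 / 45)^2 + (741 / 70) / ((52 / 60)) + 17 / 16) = 45344622067 / 17100720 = 2651.62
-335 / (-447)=335 / 447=0.75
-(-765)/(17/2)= 90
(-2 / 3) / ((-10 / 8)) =8 / 15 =0.53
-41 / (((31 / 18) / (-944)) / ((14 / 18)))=17479.23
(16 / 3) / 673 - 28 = -56516 / 2019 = -27.99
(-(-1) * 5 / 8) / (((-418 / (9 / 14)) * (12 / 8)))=-15 / 23408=-0.00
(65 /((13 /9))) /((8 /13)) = 585 /8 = 73.12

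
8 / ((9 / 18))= 16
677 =677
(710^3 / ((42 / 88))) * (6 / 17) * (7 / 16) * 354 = 696852717000 / 17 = 40991336294.12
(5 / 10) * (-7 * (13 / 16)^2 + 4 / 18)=-10135 / 4608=-2.20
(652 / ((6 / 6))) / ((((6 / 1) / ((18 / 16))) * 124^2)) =489 / 61504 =0.01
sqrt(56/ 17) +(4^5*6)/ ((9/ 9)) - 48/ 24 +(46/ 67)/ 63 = 2*sqrt(238)/ 17 +25925428/ 4221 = 6143.83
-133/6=-22.17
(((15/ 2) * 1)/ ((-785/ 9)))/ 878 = -27/ 275692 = -0.00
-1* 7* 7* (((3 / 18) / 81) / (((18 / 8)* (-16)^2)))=-0.00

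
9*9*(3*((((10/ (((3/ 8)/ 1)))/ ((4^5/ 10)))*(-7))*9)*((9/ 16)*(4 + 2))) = -13455.18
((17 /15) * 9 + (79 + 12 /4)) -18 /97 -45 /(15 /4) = 38807 /485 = 80.01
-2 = -2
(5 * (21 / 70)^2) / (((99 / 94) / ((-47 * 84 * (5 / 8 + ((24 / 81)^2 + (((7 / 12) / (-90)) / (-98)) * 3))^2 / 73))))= -17013783675779 / 1448353872000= -11.75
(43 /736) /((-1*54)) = -43 /39744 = -0.00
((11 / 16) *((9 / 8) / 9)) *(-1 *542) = -2981 / 64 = -46.58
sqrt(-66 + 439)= sqrt(373)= 19.31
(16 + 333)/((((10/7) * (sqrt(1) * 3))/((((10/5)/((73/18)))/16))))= 7329/2920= 2.51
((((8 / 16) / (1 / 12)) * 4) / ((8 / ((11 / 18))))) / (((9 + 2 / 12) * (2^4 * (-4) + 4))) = -0.00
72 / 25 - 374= -9278 / 25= -371.12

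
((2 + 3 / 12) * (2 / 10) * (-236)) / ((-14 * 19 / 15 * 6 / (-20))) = -2655 / 133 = -19.96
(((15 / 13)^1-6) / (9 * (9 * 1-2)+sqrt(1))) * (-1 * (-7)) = -441 / 832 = -0.53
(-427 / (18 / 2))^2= 182329 / 81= 2250.98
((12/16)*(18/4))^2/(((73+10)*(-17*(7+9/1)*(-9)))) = 81/1444864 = 0.00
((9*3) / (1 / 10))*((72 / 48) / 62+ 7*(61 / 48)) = 597285 / 248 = 2408.41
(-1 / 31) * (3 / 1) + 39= 1206 / 31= 38.90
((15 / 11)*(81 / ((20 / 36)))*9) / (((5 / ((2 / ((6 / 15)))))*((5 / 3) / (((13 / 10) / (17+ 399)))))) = 59049 / 17600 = 3.36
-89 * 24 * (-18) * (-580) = -22299840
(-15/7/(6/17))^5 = -4437053125/537824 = -8250.01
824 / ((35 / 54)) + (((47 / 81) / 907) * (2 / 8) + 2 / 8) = 6539261759 / 5142690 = 1271.56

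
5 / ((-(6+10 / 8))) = -20 / 29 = -0.69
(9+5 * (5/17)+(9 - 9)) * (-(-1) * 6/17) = 1068/289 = 3.70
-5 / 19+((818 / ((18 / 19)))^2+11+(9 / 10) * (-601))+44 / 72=5732826992 / 7695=745006.76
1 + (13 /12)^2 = 313 /144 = 2.17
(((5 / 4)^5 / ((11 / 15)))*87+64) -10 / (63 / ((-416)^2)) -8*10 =-19247460077 / 709632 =-27123.16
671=671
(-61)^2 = 3721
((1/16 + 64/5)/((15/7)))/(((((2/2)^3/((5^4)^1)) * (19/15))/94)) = 42317625/152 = 278405.43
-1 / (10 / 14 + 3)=-7 / 26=-0.27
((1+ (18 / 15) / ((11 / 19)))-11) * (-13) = 5668 / 55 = 103.05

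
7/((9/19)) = 133/9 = 14.78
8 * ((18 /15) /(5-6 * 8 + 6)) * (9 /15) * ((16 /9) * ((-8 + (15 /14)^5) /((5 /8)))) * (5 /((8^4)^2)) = 3543217 /4075415142400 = 0.00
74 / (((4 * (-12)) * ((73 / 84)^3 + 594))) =-913752 / 352455193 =-0.00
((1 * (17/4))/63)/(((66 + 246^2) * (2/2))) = 17/15266664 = 0.00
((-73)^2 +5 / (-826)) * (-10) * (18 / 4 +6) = -66026235 / 118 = -559544.36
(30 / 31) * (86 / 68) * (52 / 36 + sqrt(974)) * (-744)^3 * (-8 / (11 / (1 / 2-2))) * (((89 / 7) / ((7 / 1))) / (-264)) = 550779390720 / 100793 + 381308808960 * sqrt(974) / 100793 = 123530758.49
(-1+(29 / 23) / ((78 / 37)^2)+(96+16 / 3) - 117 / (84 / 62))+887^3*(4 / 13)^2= 4978241494133 / 75348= 66069988.51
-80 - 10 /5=-82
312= 312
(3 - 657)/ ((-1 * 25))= 654/ 25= 26.16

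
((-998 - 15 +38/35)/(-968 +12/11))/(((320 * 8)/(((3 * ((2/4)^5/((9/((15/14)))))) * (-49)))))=-389587/1742602240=-0.00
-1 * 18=-18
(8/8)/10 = 0.10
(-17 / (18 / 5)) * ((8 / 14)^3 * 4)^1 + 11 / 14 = -16909 / 6174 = -2.74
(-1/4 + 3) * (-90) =-247.50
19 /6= 3.17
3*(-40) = -120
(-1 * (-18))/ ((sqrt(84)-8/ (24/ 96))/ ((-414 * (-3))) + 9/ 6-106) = -2902278276/ 16853491957-44712 * sqrt(21)/ 16853491957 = -0.17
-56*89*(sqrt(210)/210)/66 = -178*sqrt(210)/495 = -5.21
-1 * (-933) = 933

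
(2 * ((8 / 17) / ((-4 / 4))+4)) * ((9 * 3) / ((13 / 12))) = 38880 / 221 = 175.93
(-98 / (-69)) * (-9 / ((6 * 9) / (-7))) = 343 / 207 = 1.66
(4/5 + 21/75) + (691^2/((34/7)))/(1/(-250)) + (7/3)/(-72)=-24576226.89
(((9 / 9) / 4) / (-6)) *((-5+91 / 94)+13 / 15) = 4463 / 33840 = 0.13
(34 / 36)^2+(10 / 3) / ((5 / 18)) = 4177 / 324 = 12.89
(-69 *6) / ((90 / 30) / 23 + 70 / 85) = -433.98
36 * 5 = 180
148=148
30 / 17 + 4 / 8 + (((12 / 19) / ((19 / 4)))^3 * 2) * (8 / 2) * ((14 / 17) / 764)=691909965019 / 305515951214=2.26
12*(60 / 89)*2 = 1440 / 89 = 16.18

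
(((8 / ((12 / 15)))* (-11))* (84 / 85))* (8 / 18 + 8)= -46816 / 51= -917.96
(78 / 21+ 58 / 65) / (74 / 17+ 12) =17816 / 63245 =0.28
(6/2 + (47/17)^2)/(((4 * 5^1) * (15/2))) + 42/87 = 348052/628575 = 0.55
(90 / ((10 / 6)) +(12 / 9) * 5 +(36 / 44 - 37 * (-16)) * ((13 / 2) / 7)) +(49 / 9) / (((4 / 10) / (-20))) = 469741 / 1386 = 338.92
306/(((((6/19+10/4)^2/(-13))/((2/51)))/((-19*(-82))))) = -350961312/11449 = -30654.32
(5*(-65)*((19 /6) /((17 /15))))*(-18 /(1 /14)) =228838.24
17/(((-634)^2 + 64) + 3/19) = 323/7638383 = 0.00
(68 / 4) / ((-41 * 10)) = -17 / 410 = -0.04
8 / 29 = 0.28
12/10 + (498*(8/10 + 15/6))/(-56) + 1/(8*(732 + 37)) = -3030227/107660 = -28.15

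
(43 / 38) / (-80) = -43 / 3040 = -0.01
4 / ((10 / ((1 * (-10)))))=-4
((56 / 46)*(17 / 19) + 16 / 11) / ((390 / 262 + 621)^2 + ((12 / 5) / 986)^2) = 106255305072275 / 16185720963458497506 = 0.00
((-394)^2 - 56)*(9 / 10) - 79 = 139583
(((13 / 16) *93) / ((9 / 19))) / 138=7657 / 6624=1.16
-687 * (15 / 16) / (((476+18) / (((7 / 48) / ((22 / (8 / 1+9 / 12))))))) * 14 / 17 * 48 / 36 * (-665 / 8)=68728625 / 9957376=6.90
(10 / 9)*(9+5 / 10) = 95 / 9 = 10.56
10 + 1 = 11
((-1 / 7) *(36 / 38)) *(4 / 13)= -72 / 1729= -0.04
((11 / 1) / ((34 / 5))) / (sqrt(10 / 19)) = 2.23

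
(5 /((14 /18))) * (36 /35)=324 /49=6.61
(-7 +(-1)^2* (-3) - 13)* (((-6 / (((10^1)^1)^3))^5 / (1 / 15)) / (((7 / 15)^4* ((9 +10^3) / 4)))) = 1358127 / 6056522500000000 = 0.00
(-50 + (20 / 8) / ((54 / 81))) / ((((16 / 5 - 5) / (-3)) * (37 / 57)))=-118.75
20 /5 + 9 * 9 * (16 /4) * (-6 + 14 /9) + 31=-1405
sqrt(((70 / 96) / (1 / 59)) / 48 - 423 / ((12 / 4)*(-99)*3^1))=sqrt(382217) / 528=1.17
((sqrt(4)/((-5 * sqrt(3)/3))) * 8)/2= -8 * sqrt(3)/5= -2.77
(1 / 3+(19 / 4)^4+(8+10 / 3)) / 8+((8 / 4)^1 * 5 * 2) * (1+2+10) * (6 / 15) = 1038899 / 6144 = 169.09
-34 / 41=-0.83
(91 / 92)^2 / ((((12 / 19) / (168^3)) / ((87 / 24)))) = 14085459297 / 529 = 26626577.12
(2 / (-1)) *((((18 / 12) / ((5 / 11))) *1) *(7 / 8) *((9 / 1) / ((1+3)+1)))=-2079 / 200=-10.40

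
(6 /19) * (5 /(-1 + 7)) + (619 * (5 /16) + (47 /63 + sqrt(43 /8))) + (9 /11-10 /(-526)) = sqrt(86) /4 + 10820042543 /55406736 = 197.60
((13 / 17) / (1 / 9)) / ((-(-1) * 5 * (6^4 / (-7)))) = -91 / 12240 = -0.01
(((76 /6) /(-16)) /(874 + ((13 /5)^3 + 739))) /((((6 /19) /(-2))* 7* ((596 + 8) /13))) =586625 /62046677952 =0.00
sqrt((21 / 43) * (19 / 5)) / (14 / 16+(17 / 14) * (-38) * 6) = -56 * sqrt(85785) / 3322825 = -0.00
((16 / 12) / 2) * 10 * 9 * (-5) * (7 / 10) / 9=-70 / 3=-23.33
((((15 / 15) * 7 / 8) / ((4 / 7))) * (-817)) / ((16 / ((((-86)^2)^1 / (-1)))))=74021017 / 128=578289.20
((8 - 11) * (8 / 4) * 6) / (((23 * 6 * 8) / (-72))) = 54 / 23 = 2.35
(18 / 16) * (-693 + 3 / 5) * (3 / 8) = -46737 / 160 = -292.11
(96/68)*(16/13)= 384/221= 1.74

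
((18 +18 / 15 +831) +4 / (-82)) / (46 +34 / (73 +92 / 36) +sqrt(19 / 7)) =4533397372 / 247381167 - 13942480*sqrt(133) / 247381167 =17.68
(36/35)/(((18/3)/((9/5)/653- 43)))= -842316/114275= -7.37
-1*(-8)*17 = 136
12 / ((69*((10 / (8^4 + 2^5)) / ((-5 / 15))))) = -23.93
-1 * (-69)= 69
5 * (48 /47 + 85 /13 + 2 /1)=29205 /611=47.80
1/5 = 0.20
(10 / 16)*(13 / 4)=2.03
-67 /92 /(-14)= 67 /1288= 0.05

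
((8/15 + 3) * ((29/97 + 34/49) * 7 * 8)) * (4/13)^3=3283456/573755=5.72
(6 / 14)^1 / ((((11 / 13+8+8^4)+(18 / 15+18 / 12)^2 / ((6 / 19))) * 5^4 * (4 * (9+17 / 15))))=117 / 28548771860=0.00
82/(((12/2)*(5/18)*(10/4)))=492/25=19.68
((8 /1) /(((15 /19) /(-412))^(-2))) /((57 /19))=75 /7659698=0.00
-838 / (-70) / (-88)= -419 / 3080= -0.14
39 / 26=3 / 2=1.50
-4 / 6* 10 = -20 / 3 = -6.67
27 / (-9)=-3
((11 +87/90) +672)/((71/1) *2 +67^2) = 20519/138930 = 0.15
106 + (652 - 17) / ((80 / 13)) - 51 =2531 / 16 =158.19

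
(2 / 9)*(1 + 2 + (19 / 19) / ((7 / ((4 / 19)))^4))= 1877404838 / 2816106489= 0.67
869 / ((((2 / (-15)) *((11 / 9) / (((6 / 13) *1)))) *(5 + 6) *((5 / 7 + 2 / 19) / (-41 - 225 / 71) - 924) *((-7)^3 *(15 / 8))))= -20749824 / 55111778293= -0.00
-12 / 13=-0.92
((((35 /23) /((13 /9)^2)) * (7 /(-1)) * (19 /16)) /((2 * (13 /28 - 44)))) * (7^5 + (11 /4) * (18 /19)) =88734039975 /75812048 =1170.45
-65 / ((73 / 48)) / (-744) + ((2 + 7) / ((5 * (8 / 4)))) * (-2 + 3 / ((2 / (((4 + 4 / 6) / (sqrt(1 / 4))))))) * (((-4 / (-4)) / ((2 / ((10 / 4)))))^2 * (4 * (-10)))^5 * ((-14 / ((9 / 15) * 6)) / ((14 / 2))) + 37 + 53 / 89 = 18439361693602713 / 3222512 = 5722045936.09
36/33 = 12/11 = 1.09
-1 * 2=-2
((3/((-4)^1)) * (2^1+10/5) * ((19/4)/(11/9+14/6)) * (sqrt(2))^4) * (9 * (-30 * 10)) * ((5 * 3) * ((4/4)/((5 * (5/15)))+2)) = 13504725/8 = 1688090.62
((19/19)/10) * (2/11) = 1/55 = 0.02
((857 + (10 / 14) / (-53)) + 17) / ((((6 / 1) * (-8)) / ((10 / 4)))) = -540415 / 11872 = -45.52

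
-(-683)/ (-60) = -683/ 60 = -11.38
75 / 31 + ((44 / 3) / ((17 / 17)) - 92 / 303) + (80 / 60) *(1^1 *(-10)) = 10799 / 3131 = 3.45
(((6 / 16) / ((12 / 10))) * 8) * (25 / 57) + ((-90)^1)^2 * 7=6463925 / 114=56701.10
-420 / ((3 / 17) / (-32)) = 76160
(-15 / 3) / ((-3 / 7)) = 35 / 3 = 11.67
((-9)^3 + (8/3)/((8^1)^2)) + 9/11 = -192229/264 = -728.14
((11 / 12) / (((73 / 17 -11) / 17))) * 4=-3179 / 342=-9.30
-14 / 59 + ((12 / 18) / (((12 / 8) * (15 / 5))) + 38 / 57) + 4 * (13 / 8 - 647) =-8222819 / 3186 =-2580.92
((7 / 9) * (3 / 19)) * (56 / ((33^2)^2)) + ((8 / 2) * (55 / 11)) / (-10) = -135194602 / 67597497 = -2.00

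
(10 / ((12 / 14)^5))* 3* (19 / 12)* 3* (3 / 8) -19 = 1334009 / 13824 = 96.50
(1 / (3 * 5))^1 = 1 / 15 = 0.07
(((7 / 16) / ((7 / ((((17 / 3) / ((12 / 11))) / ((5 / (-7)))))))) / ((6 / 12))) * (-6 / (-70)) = -187 / 2400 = -0.08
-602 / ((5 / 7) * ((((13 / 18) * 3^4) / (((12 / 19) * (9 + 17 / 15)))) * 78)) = -134848 / 114075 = -1.18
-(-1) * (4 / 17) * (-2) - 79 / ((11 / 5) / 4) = -26948 / 187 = -144.11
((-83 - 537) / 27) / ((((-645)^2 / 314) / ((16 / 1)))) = -622976 / 2246535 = -0.28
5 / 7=0.71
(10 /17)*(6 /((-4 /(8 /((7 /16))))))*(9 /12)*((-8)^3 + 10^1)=722880 /119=6074.62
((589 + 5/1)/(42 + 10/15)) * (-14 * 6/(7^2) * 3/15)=-2673/560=-4.77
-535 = -535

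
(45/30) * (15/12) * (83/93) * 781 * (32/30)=129646/93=1394.04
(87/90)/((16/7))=203/480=0.42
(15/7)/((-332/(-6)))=45/1162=0.04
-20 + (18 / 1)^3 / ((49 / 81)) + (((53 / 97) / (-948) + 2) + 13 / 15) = 72270126713 / 7509740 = 9623.52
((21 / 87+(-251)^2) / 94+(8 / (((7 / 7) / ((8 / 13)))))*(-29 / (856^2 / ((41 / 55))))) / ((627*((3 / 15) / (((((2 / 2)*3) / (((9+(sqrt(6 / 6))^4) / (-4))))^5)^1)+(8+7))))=1020168732197664 / 14238894837921325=0.07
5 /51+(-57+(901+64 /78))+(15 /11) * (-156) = 1536857 /2431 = 632.19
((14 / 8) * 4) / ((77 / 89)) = 89 / 11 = 8.09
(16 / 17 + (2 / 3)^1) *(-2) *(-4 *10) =6560 / 51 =128.63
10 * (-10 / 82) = -50 / 41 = -1.22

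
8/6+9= 10.33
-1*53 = -53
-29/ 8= -3.62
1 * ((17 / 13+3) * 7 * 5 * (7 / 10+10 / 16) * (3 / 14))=42.81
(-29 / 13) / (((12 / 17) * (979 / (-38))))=9367 / 76362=0.12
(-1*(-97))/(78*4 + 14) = 97/326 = 0.30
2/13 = 0.15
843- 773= 70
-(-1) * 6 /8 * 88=66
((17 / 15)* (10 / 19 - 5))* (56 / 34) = -476 / 57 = -8.35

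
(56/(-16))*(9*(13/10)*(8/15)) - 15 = -921/25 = -36.84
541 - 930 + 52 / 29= -11229 / 29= -387.21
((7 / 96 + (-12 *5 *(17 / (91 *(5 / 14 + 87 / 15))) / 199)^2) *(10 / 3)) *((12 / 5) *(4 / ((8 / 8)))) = 8712516010063 / 3729654930027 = 2.34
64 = 64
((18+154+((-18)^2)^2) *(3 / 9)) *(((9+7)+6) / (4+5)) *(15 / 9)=11566280 / 81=142793.58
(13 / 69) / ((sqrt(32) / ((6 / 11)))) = 13*sqrt(2) / 1012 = 0.02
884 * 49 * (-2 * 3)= -259896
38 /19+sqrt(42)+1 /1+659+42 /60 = sqrt(42)+6627 /10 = 669.18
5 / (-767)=-0.01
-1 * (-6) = 6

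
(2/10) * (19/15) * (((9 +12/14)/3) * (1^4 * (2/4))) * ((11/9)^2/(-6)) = -0.10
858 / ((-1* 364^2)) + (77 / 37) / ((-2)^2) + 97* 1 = 18386421 / 188552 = 97.51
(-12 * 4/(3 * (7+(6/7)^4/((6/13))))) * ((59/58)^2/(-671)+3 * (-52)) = 676378113236/2213792053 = 305.53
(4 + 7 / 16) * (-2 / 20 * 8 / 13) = -71 / 260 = -0.27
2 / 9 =0.22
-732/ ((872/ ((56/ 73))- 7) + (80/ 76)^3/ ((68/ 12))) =-49789481/ 76855377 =-0.65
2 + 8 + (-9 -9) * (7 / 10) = -13 / 5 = -2.60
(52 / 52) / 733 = 1 / 733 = 0.00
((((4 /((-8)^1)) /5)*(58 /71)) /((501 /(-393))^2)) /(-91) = 0.00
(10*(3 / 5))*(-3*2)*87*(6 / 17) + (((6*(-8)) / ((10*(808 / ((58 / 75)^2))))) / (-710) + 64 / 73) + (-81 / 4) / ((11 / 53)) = -1202.10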